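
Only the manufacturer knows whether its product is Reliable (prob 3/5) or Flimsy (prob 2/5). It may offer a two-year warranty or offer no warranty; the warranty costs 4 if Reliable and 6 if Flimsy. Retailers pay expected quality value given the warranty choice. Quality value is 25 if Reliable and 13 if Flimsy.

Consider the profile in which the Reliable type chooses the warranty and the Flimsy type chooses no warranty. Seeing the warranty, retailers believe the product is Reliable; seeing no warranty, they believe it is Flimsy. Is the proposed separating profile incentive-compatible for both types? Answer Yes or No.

No

Under these beliefs, the warranty earns price 25 and no warranty earns price 13.
Reliable: the warranty nets 25 − 4 = 21; no warranty nets 13. Reliable prefers the warranty.
Flimsy: the warranty nets 25 − 6 = 19; no warranty nets 13. Flimsy would deviate to the warranty.
Flimsy has a profitable deviation, so the profile is not an equilibrium.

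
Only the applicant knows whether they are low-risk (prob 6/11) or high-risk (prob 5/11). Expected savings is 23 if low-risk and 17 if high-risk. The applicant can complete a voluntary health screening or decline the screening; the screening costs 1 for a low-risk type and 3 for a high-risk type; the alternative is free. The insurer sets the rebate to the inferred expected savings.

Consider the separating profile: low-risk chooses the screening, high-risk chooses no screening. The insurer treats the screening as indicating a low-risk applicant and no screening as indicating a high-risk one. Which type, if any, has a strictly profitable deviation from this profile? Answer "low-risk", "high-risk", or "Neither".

high-risk

The screening pays 23; no screening pays 17.
low-risk: assigned the screening, nets 23 − 1 = 22; deviating to no screening nets 17.
high-risk: assigned no screening, nets 17; deviating to the screening nets 23 − 3 = 20.
The high-risk type gains 3 by deviating.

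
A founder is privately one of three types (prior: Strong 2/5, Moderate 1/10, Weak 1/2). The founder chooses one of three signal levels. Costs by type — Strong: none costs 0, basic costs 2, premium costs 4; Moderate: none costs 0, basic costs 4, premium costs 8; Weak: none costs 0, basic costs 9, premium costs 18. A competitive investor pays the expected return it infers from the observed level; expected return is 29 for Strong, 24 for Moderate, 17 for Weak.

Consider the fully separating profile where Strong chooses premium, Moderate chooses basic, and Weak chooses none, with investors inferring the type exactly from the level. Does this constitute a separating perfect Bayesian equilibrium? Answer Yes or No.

Separating valuations: premium → 29, basic → 24, none → 17.
Strong (assigned premium): none: 17 − 0 = 17; basic: 24 − 2 = 22; premium: 29 − 4 = 25. Strong stays.
Moderate (assigned basic): none: 17 − 0 = 17; basic: 24 − 4 = 20; premium: 29 − 8 = 21. Moderate prefers premium.
Weak (assigned none): none: 17 − 0 = 17; basic: 24 − 9 = 15; premium: 29 − 18 = 11. Weak stays.
At least one type deviates; the separating profile fails.

No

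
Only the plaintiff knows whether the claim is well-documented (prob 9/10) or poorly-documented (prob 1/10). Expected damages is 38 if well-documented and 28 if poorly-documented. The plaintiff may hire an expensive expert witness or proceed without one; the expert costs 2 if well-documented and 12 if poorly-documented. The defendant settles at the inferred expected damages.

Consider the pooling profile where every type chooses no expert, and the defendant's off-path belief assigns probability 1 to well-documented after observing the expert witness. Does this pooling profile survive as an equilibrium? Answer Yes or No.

On path, the defendant holds the prior and pays 9/10·38 + 1/10·28 = 37. Off path (the expert witness), believing well-documented, it pays 38.
well-documented: no expert nets 37; the expert witness nets 38 − 2 = 36. well-documented stays.
poorly-documented: no expert nets 37; the expert witness nets 38 − 12 = 26. poorly-documented stays.
No type deviates, so pooling is sustained.

Yes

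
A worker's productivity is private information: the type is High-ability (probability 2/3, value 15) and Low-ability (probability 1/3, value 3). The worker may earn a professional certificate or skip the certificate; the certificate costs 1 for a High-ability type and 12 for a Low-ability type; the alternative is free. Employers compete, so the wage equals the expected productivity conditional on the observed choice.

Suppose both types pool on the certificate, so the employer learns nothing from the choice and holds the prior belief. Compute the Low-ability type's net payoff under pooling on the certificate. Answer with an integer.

-1

Pooled wage = 2/3·15 + 1/3·3 = 11.
Low-ability pays cost 12 for the certificate, so net payoff = 11 − 12 = -1.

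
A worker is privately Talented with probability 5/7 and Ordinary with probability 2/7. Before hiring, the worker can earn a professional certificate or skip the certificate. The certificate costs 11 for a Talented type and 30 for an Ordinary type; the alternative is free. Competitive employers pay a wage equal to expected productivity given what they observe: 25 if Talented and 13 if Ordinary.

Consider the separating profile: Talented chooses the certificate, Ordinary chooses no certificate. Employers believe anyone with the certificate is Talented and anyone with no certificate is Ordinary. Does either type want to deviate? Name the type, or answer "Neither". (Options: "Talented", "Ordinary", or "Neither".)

The certificate pays 25; no certificate pays 13.
Talented: assigned the certificate, nets 25 − 11 = 14; deviating to no certificate nets 13.
Ordinary: assigned no certificate, nets 13; deviating to the certificate nets 25 − 30 = -5.
Both types strictly prefer their assigned action; no profitable deviation.

Neither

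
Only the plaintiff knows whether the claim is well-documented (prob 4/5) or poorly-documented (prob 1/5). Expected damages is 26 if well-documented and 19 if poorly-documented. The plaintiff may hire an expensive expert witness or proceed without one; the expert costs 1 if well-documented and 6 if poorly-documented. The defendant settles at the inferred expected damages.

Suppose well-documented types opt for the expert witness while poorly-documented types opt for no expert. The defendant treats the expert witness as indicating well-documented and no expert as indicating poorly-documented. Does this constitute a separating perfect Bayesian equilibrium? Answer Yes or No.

Under these beliefs, the expert witness earns settlement 26 and no expert earns settlement 19.
well-documented: the expert witness nets 26 − 1 = 25; no expert nets 19. well-documented prefers the expert witness.
poorly-documented: the expert witness nets 26 − 6 = 20; no expert nets 19. poorly-documented would deviate to the expert witness.
poorly-documented has a profitable deviation, so the profile is not an equilibrium.

No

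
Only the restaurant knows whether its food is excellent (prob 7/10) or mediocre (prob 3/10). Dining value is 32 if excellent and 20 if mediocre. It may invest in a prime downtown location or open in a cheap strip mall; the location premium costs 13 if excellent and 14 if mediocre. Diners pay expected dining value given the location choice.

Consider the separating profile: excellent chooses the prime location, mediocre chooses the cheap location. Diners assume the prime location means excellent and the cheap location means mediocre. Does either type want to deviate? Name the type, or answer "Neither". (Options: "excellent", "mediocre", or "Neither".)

excellent

The prime location pays 32; the cheap location pays 20.
excellent: assigned the prime location, nets 32 − 13 = 19; deviating to the cheap location nets 20.
mediocre: assigned the cheap location, nets 20; deviating to the prime location nets 32 − 14 = 18.
The excellent type gains 1 by deviating.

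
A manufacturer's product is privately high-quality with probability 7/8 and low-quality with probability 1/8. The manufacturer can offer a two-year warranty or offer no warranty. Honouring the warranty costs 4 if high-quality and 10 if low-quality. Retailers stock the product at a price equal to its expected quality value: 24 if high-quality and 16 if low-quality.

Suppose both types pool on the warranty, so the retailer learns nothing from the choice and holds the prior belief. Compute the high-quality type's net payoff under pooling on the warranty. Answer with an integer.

19

Pooled price = 7/8·24 + 1/8·16 = 23.
high-quality pays cost 4 for the warranty, so net payoff = 23 − 4 = 19.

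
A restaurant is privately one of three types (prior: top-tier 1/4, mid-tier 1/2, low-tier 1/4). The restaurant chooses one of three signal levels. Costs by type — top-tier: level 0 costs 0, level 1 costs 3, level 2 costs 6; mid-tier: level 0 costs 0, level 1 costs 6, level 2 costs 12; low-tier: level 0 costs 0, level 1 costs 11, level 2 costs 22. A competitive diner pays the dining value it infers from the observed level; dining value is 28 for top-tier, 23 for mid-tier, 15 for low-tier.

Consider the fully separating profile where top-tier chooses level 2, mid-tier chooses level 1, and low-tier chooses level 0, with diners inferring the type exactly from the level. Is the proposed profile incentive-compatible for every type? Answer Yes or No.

Separating price premiums: level 2 → 28, level 1 → 23, level 0 → 15.
top-tier (assigned level 2): level 0: 15 − 0 = 15; level 1: 23 − 3 = 20; level 2: 28 − 6 = 22. top-tier stays.
mid-tier (assigned level 1): level 0: 15 − 0 = 15; level 1: 23 − 6 = 17; level 2: 28 − 12 = 16. mid-tier stays.
low-tier (assigned level 0): level 0: 15 − 0 = 15; level 1: 23 − 11 = 12; level 2: 28 − 22 = 6. low-tier stays.
Every type prefers its assigned level; separation holds.

Yes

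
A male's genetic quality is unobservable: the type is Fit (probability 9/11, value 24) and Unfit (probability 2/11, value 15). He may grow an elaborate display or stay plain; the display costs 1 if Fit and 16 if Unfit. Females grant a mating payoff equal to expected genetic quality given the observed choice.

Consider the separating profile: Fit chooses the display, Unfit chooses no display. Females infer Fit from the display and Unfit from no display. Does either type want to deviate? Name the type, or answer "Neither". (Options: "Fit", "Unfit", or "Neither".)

The display pays 24; no display pays 15.
Fit: assigned the display, nets 24 − 1 = 23; deviating to no display nets 15.
Unfit: assigned no display, nets 15; deviating to the display nets 24 − 16 = 8.
Both types strictly prefer their assigned action; no profitable deviation.

Neither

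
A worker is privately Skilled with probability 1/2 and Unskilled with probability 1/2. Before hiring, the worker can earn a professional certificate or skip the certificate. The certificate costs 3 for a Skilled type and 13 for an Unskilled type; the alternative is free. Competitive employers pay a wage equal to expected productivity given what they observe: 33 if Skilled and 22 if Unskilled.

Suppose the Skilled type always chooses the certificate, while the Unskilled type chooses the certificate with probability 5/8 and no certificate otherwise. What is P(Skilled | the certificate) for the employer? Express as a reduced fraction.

P(the certificate) = (1/2)·1 + (1/2)·(5/8) = 13/16.
By Bayes' rule, P(Skilled | the certificate) = (1/2) / (13/16) = 8/13.

8/13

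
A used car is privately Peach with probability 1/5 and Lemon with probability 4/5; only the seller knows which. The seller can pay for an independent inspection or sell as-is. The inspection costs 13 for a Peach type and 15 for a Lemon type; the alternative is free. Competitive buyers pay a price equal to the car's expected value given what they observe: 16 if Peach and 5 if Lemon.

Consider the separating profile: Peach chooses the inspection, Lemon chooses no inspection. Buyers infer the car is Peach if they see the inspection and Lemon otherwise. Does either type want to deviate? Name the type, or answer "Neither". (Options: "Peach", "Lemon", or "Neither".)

The inspection pays 16; no inspection pays 5.
Peach: assigned the inspection, nets 16 − 13 = 3; deviating to no inspection nets 5.
Lemon: assigned no inspection, nets 5; deviating to the inspection nets 16 − 15 = 1.
The Peach type gains 2 by deviating.

Peach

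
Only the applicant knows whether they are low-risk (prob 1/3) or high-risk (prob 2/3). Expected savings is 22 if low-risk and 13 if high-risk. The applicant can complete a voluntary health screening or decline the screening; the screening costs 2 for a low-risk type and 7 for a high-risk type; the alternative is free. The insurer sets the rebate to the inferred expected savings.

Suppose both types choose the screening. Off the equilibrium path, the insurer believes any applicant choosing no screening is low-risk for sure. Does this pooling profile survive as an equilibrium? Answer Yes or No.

No

On path, the insurer holds the prior and pays 1/3·22 + 2/3·13 = 16. Off path (no screening), believing low-risk, it pays 22.
low-risk: the screening nets 16 − 2 = 14; no screening nets 22. low-risk would deviate.
high-risk: the screening nets 16 − 7 = 9; no screening nets 22. high-risk would deviate.
A type deviates, so pooling fails.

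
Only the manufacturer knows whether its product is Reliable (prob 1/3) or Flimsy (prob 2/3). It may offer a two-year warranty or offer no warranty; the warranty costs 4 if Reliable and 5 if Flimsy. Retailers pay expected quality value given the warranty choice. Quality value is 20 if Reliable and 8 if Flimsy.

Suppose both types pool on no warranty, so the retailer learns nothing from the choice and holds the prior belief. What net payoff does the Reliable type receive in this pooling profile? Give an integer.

Pooled price = 1/3·20 + 2/3·8 = 12.
Reliable pays no cost for no warranty, so net payoff = 12.

12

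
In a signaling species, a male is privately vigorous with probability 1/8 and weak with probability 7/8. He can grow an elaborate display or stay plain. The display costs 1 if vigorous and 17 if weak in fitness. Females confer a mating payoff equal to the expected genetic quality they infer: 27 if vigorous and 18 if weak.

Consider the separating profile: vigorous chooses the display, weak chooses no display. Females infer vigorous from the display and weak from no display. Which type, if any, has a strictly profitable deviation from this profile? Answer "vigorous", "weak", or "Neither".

The display pays 27; no display pays 18.
vigorous: assigned the display, nets 27 − 1 = 26; deviating to no display nets 18.
weak: assigned no display, nets 18; deviating to the display nets 27 − 17 = 10.
Both types strictly prefer their assigned action; no profitable deviation.

Neither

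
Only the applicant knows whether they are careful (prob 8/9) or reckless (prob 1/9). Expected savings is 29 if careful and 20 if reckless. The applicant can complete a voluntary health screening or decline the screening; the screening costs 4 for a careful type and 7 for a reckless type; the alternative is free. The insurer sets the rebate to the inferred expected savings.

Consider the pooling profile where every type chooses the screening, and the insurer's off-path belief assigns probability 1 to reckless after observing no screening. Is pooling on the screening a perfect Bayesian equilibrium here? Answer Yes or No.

Yes

On path, the insurer holds the prior and pays 8/9·29 + 1/9·20 = 28. Off path (no screening), believing reckless, it pays 20.
careful: the screening nets 28 − 4 = 24; no screening nets 20. careful stays.
reckless: the screening nets 28 − 7 = 21; no screening nets 20. reckless stays.
No type deviates, so pooling is sustained.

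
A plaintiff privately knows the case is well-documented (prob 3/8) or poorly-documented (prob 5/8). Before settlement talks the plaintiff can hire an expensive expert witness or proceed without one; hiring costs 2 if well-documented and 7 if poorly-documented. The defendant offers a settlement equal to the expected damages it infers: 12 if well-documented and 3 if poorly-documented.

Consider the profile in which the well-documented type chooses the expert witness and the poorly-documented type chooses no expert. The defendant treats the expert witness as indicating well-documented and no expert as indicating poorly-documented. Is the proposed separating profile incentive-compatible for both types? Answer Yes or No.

Under these beliefs, the expert witness earns settlement 12 and no expert earns settlement 3.
well-documented: the expert witness nets 12 − 2 = 10; no expert nets 3. well-documented prefers the expert witness.
poorly-documented: the expert witness nets 12 − 7 = 5; no expert nets 3. poorly-documented would deviate to the expert witness.
poorly-documented has a profitable deviation, so the profile is not an equilibrium.

No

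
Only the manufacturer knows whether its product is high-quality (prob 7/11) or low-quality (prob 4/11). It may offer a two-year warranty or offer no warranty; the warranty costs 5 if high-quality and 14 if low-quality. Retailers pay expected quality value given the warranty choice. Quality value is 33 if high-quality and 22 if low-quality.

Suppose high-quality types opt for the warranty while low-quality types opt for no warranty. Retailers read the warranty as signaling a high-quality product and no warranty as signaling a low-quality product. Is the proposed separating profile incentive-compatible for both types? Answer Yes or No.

Yes

Under these beliefs, the warranty earns price 33 and no warranty earns price 22.
high-quality: the warranty nets 33 − 5 = 28; no warranty nets 22. high-quality prefers the warranty.
low-quality: the warranty nets 33 − 14 = 19; no warranty nets 22. low-quality prefers no warranty.
Neither type deviates, so the separating profile is an equilibrium.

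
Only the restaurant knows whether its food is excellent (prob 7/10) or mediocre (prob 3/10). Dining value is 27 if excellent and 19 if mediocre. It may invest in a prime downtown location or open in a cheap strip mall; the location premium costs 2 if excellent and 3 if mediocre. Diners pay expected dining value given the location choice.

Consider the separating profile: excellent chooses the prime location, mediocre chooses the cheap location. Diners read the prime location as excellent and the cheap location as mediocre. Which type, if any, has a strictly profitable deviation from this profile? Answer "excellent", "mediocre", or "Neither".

The prime location pays 27; the cheap location pays 19.
excellent: assigned the prime location, nets 27 − 2 = 25; deviating to the cheap location nets 19.
mediocre: assigned the cheap location, nets 19; deviating to the prime location nets 27 − 3 = 24.
The mediocre type gains 5 by deviating.

mediocre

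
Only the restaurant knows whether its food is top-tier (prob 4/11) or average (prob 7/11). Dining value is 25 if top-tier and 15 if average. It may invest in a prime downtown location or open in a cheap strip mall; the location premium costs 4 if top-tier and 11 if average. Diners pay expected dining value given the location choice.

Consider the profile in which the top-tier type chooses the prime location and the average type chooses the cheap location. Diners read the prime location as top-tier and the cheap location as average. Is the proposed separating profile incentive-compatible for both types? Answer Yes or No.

Under these beliefs, the prime location earns price premium 25 and the cheap location earns price premium 15.
top-tier: the prime location nets 25 − 4 = 21; the cheap location nets 15. top-tier prefers the prime location.
average: the prime location nets 25 − 11 = 14; the cheap location nets 15. average prefers the cheap location.
Neither type deviates, so the separating profile is an equilibrium.

Yes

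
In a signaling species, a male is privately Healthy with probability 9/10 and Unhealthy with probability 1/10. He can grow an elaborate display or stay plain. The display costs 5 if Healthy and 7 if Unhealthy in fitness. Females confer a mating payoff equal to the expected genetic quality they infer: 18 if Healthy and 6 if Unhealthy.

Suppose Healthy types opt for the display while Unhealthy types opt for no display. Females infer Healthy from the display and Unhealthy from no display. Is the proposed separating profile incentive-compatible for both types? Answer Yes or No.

No

Under these beliefs, the display earns mating payoff 18 and no display earns mating payoff 6.
Healthy: the display nets 18 − 5 = 13; no display nets 6. Healthy prefers the display.
Unhealthy: the display nets 18 − 7 = 11; no display nets 6. Unhealthy would deviate to the display.
Unhealthy has a profitable deviation, so the profile is not an equilibrium.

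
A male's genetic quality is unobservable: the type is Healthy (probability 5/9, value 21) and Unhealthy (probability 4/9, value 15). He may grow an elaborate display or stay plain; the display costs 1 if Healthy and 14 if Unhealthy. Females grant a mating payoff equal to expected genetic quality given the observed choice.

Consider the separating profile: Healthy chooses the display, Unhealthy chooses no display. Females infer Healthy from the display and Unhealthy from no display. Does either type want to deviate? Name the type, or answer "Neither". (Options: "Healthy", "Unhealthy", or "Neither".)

The display pays 21; no display pays 15.
Healthy: assigned the display, nets 21 − 1 = 20; deviating to no display nets 15.
Unhealthy: assigned no display, nets 15; deviating to the display nets 21 − 14 = 7.
Both types strictly prefer their assigned action; no profitable deviation.

Neither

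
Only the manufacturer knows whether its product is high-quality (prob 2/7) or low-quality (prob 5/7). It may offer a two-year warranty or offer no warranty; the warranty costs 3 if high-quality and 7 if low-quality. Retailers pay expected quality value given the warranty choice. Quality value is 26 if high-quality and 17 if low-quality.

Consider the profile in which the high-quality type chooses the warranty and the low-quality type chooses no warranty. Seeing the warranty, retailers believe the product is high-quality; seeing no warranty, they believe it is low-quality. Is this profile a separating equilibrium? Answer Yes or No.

No

Under these beliefs, the warranty earns price 26 and no warranty earns price 17.
high-quality: the warranty nets 26 − 3 = 23; no warranty nets 17. high-quality prefers the warranty.
low-quality: the warranty nets 26 − 7 = 19; no warranty nets 17. low-quality would deviate to the warranty.
low-quality has a profitable deviation, so the profile is not an equilibrium.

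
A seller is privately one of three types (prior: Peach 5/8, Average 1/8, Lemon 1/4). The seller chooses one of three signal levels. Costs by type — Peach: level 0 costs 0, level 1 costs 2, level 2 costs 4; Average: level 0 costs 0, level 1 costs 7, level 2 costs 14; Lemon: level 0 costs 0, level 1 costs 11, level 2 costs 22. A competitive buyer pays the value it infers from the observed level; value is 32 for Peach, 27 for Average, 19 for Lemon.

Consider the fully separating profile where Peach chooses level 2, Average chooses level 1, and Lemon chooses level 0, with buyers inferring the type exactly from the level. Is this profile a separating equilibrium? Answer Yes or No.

Separating prices: level 2 → 32, level 1 → 27, level 0 → 19.
Peach (assigned level 2): level 0: 19 − 0 = 19; level 1: 27 − 2 = 25; level 2: 32 − 4 = 28. Peach stays.
Average (assigned level 1): level 0: 19 − 0 = 19; level 1: 27 − 7 = 20; level 2: 32 − 14 = 18. Average stays.
Lemon (assigned level 0): level 0: 19 − 0 = 19; level 1: 27 − 11 = 16; level 2: 32 − 22 = 10. Lemon stays.
Every type prefers its assigned level; separation holds.

Yes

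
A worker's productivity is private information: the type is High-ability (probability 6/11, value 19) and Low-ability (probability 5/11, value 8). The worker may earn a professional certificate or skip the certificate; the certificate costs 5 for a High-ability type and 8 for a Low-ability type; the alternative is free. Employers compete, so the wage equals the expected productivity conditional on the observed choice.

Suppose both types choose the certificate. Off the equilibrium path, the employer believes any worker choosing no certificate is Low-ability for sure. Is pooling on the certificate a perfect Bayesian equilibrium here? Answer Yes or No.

On path, the employer holds the prior and pays 6/11·19 + 5/11·8 = 14. Off path (no certificate), believing Low-ability, it pays 8.
High-ability: the certificate nets 14 − 5 = 9; no certificate nets 8. High-ability stays.
Low-ability: the certificate nets 14 − 8 = 6; no certificate nets 8. Low-ability would deviate.
A type deviates, so pooling fails.

No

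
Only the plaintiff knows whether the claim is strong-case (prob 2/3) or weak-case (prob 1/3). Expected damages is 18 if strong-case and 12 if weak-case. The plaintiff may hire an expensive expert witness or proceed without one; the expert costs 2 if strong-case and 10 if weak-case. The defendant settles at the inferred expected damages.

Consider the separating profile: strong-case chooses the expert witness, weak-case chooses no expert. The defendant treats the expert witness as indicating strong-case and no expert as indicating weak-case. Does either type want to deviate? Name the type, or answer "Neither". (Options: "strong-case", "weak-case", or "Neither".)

Neither

The expert witness pays 18; no expert pays 12.
strong-case: assigned the expert witness, nets 18 − 2 = 16; deviating to no expert nets 12.
weak-case: assigned no expert, nets 12; deviating to the expert witness nets 18 − 10 = 8.
Both types strictly prefer their assigned action; no profitable deviation.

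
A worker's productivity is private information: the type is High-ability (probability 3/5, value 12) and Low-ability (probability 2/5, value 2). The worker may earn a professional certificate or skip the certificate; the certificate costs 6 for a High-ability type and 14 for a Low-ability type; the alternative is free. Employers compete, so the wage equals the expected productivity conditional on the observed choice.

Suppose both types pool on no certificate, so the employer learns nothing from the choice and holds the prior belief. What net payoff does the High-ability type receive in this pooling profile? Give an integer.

Pooled wage = 3/5·12 + 2/5·2 = 8.
High-ability pays no cost for no certificate, so net payoff = 8.

8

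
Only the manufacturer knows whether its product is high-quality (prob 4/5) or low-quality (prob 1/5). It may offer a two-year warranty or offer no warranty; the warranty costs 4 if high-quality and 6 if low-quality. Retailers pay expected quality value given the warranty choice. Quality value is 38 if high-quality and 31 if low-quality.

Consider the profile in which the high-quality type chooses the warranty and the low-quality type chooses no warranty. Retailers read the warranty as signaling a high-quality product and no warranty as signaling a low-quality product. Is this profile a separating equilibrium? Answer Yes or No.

No

Under these beliefs, the warranty earns price 38 and no warranty earns price 31.
high-quality: the warranty nets 38 − 4 = 34; no warranty nets 31. high-quality prefers the warranty.
low-quality: the warranty nets 38 − 6 = 32; no warranty nets 31. low-quality would deviate to the warranty.
low-quality has a profitable deviation, so the profile is not an equilibrium.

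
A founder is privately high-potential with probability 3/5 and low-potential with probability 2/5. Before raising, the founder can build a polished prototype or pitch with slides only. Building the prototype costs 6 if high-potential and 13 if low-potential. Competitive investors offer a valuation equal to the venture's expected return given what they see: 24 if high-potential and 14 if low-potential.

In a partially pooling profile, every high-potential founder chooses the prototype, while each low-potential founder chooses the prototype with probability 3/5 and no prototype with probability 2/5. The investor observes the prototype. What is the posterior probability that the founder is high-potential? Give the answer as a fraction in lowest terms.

5/7

P(the prototype) = (3/5)·1 + (2/5)·(3/5) = 21/25.
By Bayes' rule, P(high-potential | the prototype) = (3/5) / (21/25) = 5/7.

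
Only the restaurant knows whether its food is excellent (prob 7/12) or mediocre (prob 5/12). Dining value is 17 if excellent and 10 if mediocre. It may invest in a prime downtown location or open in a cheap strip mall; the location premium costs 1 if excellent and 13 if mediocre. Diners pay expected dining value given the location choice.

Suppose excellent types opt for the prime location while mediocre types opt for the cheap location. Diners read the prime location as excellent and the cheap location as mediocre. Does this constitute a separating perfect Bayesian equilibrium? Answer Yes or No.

Under these beliefs, the prime location earns price premium 17 and the cheap location earns price premium 10.
excellent: the prime location nets 17 − 1 = 16; the cheap location nets 10. excellent prefers the prime location.
mediocre: the prime location nets 17 − 13 = 4; the cheap location nets 10. mediocre prefers the cheap location.
Neither type deviates, so the separating profile is an equilibrium.

Yes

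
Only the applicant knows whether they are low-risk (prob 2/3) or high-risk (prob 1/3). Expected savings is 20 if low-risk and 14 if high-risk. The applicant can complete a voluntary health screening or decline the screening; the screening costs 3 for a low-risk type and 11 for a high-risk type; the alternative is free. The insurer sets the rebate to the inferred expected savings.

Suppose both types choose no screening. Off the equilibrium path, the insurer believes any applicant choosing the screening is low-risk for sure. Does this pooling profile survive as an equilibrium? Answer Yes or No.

On path, the insurer holds the prior and pays 2/3·20 + 1/3·14 = 18. Off path (the screening), believing low-risk, it pays 20.
low-risk: no screening nets 18; the screening nets 20 − 3 = 17. low-risk stays.
high-risk: no screening nets 18; the screening nets 20 − 11 = 9. high-risk stays.
No type deviates, so pooling is sustained.

Yes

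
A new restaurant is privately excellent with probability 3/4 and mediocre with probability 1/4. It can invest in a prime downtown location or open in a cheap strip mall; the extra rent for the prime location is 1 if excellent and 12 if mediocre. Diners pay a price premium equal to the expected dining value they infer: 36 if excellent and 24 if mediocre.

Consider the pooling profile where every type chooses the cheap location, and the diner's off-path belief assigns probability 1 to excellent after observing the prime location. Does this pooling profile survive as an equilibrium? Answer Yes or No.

No

On path, the diner holds the prior and pays 3/4·36 + 1/4·24 = 33. Off path (the prime location), believing excellent, it pays 36.
excellent: the cheap location nets 33; the prime location nets 36 − 1 = 35. excellent would deviate.
mediocre: the cheap location nets 33; the prime location nets 36 − 12 = 24. mediocre stays.
A type deviates, so pooling fails.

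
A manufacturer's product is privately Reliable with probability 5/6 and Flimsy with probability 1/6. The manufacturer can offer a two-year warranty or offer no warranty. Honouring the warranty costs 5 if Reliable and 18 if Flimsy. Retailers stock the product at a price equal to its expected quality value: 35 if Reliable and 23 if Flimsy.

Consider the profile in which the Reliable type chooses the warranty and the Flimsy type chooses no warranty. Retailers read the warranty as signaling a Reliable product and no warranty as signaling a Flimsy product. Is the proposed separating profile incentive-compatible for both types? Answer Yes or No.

Yes

Under these beliefs, the warranty earns price 35 and no warranty earns price 23.
Reliable: the warranty nets 35 − 5 = 30; no warranty nets 23. Reliable prefers the warranty.
Flimsy: the warranty nets 35 − 18 = 17; no warranty nets 23. Flimsy prefers no warranty.
Neither type deviates, so the separating profile is an equilibrium.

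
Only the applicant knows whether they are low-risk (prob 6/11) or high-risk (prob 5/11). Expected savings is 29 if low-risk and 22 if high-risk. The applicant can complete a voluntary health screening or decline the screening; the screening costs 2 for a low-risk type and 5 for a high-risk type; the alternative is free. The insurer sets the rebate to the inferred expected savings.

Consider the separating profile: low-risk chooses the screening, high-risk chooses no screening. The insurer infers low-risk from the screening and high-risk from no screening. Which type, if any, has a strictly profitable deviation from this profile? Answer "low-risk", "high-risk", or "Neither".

The screening pays 29; no screening pays 22.
low-risk: assigned the screening, nets 29 − 2 = 27; deviating to no screening nets 22.
high-risk: assigned no screening, nets 22; deviating to the screening nets 29 − 5 = 24.
The high-risk type gains 2 by deviating.

high-risk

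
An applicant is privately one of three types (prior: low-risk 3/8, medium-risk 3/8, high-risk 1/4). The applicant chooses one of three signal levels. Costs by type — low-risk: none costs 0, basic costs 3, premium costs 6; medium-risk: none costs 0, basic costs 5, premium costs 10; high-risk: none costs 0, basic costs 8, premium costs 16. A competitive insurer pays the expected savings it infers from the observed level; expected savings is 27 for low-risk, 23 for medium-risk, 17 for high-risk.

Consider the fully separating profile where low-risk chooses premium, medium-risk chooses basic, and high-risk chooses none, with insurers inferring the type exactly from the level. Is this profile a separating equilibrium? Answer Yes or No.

Separating rebates: premium → 27, basic → 23, none → 17.
low-risk (assigned premium): none: 17 − 0 = 17; basic: 23 − 3 = 20; premium: 27 − 6 = 21. low-risk stays.
medium-risk (assigned basic): none: 17 − 0 = 17; basic: 23 − 5 = 18; premium: 27 − 10 = 17. medium-risk stays.
high-risk (assigned none): none: 17 − 0 = 17; basic: 23 − 8 = 15; premium: 27 − 16 = 11. high-risk stays.
Every type prefers its assigned level; separation holds.

Yes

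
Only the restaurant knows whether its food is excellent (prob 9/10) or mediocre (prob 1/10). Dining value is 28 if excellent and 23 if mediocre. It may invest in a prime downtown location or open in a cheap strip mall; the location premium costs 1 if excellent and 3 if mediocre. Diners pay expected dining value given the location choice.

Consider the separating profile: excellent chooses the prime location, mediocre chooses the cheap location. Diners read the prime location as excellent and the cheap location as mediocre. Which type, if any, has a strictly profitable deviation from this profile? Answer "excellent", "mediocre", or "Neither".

mediocre

The prime location pays 28; the cheap location pays 23.
excellent: assigned the prime location, nets 28 − 1 = 27; deviating to the cheap location nets 23.
mediocre: assigned the cheap location, nets 23; deviating to the prime location nets 28 − 3 = 25.
The mediocre type gains 2 by deviating.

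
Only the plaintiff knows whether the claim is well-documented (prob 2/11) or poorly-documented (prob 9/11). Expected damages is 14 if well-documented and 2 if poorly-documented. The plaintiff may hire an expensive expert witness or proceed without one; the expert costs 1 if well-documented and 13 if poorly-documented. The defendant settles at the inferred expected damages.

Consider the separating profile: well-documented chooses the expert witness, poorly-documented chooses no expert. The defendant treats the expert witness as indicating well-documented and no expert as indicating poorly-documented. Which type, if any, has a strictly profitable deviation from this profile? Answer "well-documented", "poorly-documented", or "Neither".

Neither

The expert witness pays 14; no expert pays 2.
well-documented: assigned the expert witness, nets 14 − 1 = 13; deviating to no expert nets 2.
poorly-documented: assigned no expert, nets 2; deviating to the expert witness nets 14 − 13 = 1.
Both types strictly prefer their assigned action; no profitable deviation.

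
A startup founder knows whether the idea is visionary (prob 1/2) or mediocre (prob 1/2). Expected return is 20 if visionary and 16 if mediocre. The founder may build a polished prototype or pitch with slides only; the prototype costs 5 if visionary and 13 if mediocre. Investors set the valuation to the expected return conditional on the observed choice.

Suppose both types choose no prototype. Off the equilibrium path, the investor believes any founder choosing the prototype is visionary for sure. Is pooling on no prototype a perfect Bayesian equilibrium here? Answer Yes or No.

On path, the investor holds the prior and pays 1/2·20 + 1/2·16 = 18. Off path (the prototype), believing visionary, it pays 20.
visionary: no prototype nets 18; the prototype nets 20 − 5 = 15. visionary stays.
mediocre: no prototype nets 18; the prototype nets 20 − 13 = 7. mediocre stays.
No type deviates, so pooling is sustained.

Yes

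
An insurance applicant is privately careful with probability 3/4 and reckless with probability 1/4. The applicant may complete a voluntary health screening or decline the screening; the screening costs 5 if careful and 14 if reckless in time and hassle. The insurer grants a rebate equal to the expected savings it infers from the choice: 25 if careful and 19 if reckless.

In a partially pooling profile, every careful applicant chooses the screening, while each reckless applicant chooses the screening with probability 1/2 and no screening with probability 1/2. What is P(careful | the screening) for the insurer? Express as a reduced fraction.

6/7

P(the screening) = (3/4)·1 + (1/4)·(1/2) = 7/8.
By Bayes' rule, P(careful | the screening) = (3/4) / (7/8) = 6/7.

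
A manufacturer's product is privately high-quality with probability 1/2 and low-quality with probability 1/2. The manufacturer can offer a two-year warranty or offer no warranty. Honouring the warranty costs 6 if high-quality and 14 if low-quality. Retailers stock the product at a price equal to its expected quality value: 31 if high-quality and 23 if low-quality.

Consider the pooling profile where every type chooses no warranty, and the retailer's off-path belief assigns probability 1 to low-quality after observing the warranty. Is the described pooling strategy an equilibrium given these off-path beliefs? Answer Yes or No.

On path, the retailer holds the prior and pays 1/2·31 + 1/2·23 = 27. Off path (the warranty), believing low-quality, it pays 23.
high-quality: no warranty nets 27; the warranty nets 23 − 6 = 17. high-quality stays.
low-quality: no warranty nets 27; the warranty nets 23 − 14 = 9. low-quality stays.
No type deviates, so pooling is sustained.

Yes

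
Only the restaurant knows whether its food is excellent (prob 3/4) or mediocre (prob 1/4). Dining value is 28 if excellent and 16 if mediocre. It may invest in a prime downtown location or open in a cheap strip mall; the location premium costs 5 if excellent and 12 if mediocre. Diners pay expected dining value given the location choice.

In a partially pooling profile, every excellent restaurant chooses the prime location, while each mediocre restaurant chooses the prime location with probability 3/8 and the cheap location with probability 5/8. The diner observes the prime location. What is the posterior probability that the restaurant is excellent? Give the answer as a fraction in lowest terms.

P(the prime location) = (3/4)·1 + (1/4)·(3/8) = 27/32.
By Bayes' rule, P(excellent | the prime location) = (3/4) / (27/32) = 8/9.

8/9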